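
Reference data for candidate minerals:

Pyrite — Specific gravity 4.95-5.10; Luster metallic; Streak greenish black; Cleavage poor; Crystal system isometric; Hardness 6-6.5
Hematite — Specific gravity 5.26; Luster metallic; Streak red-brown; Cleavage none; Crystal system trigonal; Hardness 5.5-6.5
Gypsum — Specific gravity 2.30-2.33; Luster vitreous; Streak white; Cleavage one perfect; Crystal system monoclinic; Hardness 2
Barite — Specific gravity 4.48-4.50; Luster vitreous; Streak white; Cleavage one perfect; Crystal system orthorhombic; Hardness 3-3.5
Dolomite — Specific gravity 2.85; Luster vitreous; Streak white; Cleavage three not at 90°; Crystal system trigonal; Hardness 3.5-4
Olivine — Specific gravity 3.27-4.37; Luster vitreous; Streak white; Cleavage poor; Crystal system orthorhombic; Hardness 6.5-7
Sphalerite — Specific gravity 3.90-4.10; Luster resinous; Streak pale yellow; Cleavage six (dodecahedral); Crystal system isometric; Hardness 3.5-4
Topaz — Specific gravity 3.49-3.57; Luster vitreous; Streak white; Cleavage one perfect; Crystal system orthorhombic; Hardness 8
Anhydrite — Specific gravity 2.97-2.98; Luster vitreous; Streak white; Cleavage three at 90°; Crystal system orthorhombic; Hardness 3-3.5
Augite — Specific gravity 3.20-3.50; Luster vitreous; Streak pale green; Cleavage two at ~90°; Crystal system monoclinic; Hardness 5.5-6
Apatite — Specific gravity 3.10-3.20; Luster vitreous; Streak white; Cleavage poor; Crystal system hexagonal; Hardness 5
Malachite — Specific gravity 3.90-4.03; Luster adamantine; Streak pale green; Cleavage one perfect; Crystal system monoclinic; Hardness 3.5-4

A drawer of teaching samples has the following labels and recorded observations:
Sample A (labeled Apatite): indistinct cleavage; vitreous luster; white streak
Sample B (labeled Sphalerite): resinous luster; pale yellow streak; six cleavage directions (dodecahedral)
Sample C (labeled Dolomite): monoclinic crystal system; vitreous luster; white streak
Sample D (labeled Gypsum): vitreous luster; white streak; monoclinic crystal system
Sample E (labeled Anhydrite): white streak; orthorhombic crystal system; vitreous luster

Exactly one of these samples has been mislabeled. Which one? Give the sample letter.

C

Sample A: observations are consistent with Apatite.
Sample B: observations are consistent with Sphalerite.
Sample C: Dolomite has trigonal system, but the record shows monoclinic crystal system — this label is wrong.
Sample D: observations are consistent with Gypsum.
Sample E: observations are consistent with Anhydrite.
Only sample C is inconsistent with its label.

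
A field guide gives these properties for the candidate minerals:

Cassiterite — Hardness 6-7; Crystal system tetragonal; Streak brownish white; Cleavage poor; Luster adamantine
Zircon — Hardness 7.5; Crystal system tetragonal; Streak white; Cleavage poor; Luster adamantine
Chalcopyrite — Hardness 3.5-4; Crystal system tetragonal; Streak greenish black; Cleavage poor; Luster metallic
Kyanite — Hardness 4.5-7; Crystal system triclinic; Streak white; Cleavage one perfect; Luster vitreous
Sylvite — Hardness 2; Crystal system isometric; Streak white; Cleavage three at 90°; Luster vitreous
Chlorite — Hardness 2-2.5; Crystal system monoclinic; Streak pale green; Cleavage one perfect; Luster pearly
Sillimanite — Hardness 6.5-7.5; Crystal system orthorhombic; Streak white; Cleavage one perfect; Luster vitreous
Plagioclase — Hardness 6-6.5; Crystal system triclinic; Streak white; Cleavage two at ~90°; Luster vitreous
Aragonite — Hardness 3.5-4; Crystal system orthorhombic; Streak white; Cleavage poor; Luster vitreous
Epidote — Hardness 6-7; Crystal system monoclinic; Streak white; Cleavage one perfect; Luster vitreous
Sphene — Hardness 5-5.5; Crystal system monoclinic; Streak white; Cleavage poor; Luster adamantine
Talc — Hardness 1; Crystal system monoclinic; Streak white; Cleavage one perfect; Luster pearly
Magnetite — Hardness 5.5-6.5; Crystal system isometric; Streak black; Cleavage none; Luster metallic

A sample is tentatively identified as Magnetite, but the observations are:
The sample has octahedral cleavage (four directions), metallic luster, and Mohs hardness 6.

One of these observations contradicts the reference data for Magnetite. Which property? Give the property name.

cleavage

Octahedral cleavage (four directions): Magnetite has cleavage none — outside the reference range.
Metallic luster: Magnetite has metallic luster — matches.
Mohs hardness 6: Magnetite has hardness 5.5-6.5 — matches.
Only the cleavage is inconsistent.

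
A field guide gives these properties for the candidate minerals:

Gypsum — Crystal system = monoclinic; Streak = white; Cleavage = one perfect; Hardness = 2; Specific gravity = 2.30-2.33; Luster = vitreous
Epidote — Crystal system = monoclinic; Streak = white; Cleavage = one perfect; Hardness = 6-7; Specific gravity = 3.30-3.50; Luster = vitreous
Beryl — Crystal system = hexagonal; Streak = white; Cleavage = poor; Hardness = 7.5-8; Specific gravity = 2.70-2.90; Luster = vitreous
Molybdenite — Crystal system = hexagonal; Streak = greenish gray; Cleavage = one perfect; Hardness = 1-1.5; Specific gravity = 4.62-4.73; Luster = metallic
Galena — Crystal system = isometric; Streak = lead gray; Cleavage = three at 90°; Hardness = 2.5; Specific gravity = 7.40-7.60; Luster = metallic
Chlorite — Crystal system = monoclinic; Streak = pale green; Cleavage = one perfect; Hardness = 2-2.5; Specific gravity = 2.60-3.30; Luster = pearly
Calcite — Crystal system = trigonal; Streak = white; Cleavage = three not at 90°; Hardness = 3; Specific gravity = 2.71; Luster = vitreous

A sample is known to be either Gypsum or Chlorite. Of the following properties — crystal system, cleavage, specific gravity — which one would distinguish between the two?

Crystal system: both monoclinic — no difference.
Cleavage: both one perfect — no difference.
Specific gravity: Gypsum 2.30-2.33, Chlorite 2.60-3.30 — different.
Of the listed properties, specific gravity is the one that separates them.

specific gravity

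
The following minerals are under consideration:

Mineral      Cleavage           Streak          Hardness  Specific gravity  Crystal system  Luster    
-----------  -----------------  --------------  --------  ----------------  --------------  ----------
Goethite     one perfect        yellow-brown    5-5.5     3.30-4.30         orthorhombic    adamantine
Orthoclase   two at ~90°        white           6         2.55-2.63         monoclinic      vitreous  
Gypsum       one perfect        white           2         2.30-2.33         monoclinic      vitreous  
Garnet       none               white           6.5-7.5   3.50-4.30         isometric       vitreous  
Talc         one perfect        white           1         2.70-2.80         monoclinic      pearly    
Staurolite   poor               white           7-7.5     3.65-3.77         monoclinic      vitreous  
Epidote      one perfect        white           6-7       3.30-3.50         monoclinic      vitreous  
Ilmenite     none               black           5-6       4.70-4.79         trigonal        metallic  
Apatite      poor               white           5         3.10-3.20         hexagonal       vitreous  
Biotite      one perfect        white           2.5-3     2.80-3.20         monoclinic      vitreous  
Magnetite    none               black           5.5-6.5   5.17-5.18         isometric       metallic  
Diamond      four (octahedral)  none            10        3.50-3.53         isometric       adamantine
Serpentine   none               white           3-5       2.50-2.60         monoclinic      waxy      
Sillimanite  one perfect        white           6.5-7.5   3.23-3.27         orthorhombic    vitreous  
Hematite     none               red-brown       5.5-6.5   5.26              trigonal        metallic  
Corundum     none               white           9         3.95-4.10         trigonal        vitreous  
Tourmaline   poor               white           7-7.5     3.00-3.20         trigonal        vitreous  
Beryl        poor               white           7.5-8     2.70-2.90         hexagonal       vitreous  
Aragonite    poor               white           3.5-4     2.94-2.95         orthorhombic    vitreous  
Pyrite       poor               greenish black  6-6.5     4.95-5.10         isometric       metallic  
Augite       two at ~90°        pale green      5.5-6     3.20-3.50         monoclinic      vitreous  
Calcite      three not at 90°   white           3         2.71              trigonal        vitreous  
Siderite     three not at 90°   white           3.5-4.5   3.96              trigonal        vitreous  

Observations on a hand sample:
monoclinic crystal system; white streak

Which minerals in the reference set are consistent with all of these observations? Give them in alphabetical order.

Monoclinic crystal system — Orthoclase, Gypsum, Talc, Staurolite, Epidote, Biotite, Serpentine, Augite remain.
White streak eliminates Augite.
The minerals that satisfy all observations are Biotite, Epidote, Gypsum, Orthoclase, Serpentine, Staurolite, Talc.

Biotite, Epidote, Gypsum, Orthoclase, Serpentine, Staurolite, Talc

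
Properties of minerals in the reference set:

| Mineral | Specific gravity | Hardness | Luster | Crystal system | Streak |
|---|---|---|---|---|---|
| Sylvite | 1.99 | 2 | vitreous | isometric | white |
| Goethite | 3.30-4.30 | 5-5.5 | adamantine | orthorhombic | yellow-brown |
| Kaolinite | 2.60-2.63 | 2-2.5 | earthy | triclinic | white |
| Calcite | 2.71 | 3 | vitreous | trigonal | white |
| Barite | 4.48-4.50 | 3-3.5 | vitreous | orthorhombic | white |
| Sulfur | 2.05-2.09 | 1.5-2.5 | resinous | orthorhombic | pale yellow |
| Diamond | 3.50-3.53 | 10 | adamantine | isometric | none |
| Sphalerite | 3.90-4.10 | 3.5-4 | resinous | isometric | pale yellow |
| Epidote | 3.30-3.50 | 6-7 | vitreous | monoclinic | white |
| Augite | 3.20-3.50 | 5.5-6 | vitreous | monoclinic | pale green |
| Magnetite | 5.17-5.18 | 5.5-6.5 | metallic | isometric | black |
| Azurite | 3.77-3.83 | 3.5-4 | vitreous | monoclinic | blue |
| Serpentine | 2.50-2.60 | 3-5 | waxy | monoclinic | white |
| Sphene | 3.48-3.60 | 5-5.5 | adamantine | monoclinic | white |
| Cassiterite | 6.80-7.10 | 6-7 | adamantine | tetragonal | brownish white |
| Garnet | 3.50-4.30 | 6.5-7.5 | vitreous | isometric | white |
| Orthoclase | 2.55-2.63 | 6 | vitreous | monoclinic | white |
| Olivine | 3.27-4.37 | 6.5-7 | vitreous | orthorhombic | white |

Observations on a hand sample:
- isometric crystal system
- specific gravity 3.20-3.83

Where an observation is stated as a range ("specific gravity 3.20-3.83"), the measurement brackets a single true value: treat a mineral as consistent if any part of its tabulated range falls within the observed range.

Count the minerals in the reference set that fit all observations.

Isometric crystal system — leaves Sylvite, Diamond, Sphalerite, Magnetite, Garnet.
Specific gravity 3.20-3.83 — leaves Diamond, Garnet.
Consistent with every observation: Diamond, Garnet.
That is 2 minerals.

2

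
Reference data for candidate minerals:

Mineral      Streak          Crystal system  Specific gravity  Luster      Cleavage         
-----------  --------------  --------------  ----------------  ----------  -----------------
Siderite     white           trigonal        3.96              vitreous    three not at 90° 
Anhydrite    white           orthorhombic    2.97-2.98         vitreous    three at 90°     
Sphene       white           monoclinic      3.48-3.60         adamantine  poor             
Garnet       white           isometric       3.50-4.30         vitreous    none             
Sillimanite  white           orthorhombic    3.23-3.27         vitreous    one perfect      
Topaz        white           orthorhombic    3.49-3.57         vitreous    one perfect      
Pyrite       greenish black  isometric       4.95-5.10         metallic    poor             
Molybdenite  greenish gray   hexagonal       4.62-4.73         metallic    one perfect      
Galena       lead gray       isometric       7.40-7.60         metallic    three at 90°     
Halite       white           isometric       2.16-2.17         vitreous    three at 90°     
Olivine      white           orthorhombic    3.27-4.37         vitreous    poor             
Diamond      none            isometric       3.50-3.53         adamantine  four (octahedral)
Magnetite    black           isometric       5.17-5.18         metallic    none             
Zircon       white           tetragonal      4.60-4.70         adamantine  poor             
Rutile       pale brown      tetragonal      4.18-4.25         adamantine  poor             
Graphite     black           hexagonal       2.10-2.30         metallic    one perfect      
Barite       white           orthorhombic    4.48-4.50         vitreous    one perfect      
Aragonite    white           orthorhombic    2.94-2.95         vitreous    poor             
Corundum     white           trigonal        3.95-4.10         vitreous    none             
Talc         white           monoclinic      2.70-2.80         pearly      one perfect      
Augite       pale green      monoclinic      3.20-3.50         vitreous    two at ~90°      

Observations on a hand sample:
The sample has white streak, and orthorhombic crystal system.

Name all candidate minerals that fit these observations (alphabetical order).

Anhydrite, Aragonite, Barite, Olivine, Sillimanite, Topaz

White streak — narrows the field to Siderite, Anhydrite, Sphene, Garnet, Sillimanite, Topaz, Halite, Olivine, Zircon, Barite, Aragonite, Corundum, Talc.
Orthorhombic crystal system — Anhydrite, Sillimanite, Topaz, Olivine, Barite, Aragonite remain.
Consistent with every observation: Anhydrite, Aragonite, Barite, Olivine, Sillimanite, Topaz.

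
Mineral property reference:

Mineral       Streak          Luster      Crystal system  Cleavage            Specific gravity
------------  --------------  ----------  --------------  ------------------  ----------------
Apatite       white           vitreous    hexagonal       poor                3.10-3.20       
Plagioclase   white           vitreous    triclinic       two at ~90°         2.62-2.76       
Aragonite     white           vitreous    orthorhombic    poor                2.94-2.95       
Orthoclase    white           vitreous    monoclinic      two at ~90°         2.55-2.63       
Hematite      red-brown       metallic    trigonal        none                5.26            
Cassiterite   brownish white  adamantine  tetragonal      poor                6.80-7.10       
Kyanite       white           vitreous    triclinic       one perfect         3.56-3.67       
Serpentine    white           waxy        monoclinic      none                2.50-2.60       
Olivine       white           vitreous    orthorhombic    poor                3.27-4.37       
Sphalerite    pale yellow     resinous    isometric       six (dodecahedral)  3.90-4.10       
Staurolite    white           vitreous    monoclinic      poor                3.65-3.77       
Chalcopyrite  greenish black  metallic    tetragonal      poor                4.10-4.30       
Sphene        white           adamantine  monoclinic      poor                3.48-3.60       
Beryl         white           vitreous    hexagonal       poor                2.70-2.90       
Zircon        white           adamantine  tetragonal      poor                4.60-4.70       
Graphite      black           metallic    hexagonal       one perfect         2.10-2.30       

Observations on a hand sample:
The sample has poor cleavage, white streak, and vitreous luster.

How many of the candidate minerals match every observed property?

Poor cleavage — only Apatite, Aragonite, Cassiterite, Olivine, Staurolite, Chalcopyrite, Sphene, Beryl, Zircon remain.
White streak rules out Cassiterite, Chalcopyrite.
Vitreous luster is inconsistent with Sphene, Zircon.
Remaining candidates: Apatite, Aragonite, Beryl, Olivine, Staurolite.
That is 5 minerals.

5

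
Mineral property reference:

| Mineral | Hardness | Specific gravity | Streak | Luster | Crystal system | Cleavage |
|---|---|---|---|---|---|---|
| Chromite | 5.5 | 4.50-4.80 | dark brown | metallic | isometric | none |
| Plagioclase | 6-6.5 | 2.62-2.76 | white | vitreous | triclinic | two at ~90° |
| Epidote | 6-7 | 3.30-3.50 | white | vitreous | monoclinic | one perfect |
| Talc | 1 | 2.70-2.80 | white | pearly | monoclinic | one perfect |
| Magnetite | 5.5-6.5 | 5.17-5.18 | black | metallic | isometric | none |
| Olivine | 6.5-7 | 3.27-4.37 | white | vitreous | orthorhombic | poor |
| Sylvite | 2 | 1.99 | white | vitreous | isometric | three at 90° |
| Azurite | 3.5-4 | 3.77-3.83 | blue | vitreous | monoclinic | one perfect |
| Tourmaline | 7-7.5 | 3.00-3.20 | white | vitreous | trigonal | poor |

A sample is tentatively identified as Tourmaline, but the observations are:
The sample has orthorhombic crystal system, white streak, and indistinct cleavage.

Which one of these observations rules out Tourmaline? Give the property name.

Orthorhombic crystal system: Tourmaline has trigonal system — does not match.
White streak: Tourmaline has white streak — agrees.
Indistinct cleavage: Tourmaline has cleavage poor — agrees.
The crystal system is the one property that does not fit.

crystal system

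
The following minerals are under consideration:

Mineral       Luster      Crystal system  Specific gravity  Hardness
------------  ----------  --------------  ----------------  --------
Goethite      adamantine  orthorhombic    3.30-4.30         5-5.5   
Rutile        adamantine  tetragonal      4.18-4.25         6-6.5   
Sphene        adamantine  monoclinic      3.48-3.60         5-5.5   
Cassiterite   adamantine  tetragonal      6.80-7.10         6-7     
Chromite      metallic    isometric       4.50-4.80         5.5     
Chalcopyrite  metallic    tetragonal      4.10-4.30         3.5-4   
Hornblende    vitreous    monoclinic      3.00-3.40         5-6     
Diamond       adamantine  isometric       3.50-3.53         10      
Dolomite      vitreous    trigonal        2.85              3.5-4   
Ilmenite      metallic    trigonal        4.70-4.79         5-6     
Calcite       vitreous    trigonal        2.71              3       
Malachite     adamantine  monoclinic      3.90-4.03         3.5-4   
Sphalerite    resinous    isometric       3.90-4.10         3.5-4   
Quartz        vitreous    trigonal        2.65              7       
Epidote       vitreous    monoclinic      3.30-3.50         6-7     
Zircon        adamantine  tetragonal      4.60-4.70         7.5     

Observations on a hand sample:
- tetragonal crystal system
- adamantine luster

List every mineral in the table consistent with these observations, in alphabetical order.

Cassiterite, Rutile, Zircon

Tetragonal crystal system — only Rutile, Cassiterite, Chalcopyrite, Zircon remain.
Adamantine luster eliminates Chalcopyrite.
The minerals that satisfy all observations are Cassiterite, Rutile, Zircon.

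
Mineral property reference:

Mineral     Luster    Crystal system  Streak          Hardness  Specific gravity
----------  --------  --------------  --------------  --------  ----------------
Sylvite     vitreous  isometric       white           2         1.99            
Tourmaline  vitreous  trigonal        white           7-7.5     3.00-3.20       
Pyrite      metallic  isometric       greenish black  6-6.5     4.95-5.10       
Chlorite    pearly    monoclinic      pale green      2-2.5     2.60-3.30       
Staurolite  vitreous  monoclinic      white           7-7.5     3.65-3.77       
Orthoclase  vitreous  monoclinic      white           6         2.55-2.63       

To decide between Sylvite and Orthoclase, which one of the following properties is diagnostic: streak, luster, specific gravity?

specific gravity

Streak: both white — identical.
Luster: both vitreous — identical.
Specific gravity: Sylvite 1.99, Orthoclase 2.55-2.63 — different.
Of the listed properties, specific gravity is the one that separates them.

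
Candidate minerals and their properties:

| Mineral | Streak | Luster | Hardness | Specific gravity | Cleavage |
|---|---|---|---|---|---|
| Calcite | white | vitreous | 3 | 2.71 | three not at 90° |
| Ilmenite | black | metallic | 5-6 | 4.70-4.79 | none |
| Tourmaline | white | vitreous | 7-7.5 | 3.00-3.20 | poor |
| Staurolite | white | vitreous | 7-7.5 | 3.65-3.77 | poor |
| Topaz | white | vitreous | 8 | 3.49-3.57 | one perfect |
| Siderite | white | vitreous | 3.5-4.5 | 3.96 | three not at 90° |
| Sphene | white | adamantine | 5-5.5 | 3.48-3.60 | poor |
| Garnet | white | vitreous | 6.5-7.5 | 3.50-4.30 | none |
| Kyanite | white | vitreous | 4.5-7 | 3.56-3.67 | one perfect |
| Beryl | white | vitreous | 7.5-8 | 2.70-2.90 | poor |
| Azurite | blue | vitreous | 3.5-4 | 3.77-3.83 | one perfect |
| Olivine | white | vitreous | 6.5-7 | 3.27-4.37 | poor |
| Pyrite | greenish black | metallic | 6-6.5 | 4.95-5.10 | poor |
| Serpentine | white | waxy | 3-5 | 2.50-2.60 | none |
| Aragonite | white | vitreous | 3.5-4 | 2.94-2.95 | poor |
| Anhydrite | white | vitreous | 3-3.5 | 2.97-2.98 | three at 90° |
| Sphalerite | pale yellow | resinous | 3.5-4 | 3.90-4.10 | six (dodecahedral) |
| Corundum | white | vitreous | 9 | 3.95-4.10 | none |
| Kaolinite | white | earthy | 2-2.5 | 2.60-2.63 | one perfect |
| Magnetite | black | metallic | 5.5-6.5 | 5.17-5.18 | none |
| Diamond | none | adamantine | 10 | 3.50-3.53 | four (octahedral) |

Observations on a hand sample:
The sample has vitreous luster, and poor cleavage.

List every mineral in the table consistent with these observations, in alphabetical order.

Vitreous luster: narrows the field to Calcite, Tourmaline, Staurolite, Topaz, Siderite, Garnet, Kyanite, Beryl, Azurite, Olivine, Aragonite, Anhydrite, Corundum.
Poor cleavage: narrows the field to Tourmaline, Staurolite, Beryl, Olivine, Aragonite.
Remaining candidates: Aragonite, Beryl, Olivine, Staurolite, Tourmaline.

Aragonite, Beryl, Olivine, Staurolite, Tourmaline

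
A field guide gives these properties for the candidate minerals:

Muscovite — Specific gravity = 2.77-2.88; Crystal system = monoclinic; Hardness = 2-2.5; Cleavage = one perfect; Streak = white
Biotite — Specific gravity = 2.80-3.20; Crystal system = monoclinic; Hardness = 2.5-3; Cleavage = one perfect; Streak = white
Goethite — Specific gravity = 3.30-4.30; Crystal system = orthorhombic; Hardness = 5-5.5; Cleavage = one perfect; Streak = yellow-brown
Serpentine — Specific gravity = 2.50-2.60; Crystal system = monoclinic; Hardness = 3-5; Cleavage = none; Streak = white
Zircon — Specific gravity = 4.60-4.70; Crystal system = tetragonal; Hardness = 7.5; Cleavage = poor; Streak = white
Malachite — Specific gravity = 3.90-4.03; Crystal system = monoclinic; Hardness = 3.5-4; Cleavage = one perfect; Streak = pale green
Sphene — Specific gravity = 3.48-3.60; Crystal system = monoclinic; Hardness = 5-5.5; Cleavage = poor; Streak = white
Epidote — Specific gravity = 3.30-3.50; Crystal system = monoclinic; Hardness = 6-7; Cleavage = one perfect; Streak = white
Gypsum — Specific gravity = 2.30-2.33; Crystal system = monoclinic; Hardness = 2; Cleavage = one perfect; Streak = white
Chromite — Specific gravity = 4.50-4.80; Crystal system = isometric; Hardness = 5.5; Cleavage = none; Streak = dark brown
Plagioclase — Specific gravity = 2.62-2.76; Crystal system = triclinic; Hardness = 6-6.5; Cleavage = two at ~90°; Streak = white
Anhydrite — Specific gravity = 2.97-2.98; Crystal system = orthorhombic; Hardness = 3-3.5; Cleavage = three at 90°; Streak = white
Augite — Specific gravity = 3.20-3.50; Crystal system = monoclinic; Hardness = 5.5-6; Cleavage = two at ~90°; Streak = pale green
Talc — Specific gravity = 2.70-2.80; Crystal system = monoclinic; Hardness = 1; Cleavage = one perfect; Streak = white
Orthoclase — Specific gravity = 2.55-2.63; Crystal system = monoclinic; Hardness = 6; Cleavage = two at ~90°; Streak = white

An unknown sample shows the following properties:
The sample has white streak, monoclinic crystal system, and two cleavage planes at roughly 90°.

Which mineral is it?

White streak excludes Goethite, Malachite, Chromite, Augite.
Monoclinic crystal system eliminates Zircon, Plagioclase, Anhydrite.
Two cleavage planes at roughly 90°: Orthoclase remains.
Only Orthoclase satisfies all observations.

Orthoclase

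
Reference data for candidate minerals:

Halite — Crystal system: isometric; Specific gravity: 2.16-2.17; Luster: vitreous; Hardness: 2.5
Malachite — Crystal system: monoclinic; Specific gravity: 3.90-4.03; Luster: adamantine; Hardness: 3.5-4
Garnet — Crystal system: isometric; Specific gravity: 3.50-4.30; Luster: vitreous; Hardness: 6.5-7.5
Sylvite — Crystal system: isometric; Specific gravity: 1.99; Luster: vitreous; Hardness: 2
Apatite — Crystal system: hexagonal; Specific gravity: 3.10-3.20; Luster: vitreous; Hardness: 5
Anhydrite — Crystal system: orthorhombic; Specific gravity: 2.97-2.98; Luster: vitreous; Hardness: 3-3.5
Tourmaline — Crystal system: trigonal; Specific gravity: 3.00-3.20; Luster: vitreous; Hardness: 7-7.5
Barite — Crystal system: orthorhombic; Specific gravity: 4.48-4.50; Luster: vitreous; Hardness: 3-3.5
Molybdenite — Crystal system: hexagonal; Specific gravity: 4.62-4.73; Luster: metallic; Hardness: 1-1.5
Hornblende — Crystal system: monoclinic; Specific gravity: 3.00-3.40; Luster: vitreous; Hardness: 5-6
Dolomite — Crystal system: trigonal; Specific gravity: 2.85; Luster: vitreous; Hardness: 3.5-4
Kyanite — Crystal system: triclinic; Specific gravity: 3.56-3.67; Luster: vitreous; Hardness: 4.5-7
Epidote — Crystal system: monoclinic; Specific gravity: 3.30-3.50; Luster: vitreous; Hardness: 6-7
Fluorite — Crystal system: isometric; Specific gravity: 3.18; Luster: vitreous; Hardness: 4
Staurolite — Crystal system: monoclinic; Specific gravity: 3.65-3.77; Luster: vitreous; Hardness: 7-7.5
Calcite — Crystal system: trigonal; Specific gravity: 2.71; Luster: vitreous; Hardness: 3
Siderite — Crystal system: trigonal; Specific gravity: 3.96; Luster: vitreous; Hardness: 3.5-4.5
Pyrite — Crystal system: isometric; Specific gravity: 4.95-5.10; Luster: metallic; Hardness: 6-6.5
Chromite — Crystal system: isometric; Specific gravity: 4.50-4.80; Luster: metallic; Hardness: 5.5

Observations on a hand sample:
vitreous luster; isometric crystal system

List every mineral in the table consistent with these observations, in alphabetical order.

Vitreous luster excludes Malachite, Molybdenite, Pyrite, Chromite.
Isometric crystal system: Halite, Garnet, Sylvite, Fluorite remain.
Remaining candidates: Fluorite, Garnet, Halite, Sylvite.

Fluorite, Garnet, Halite, Sylvite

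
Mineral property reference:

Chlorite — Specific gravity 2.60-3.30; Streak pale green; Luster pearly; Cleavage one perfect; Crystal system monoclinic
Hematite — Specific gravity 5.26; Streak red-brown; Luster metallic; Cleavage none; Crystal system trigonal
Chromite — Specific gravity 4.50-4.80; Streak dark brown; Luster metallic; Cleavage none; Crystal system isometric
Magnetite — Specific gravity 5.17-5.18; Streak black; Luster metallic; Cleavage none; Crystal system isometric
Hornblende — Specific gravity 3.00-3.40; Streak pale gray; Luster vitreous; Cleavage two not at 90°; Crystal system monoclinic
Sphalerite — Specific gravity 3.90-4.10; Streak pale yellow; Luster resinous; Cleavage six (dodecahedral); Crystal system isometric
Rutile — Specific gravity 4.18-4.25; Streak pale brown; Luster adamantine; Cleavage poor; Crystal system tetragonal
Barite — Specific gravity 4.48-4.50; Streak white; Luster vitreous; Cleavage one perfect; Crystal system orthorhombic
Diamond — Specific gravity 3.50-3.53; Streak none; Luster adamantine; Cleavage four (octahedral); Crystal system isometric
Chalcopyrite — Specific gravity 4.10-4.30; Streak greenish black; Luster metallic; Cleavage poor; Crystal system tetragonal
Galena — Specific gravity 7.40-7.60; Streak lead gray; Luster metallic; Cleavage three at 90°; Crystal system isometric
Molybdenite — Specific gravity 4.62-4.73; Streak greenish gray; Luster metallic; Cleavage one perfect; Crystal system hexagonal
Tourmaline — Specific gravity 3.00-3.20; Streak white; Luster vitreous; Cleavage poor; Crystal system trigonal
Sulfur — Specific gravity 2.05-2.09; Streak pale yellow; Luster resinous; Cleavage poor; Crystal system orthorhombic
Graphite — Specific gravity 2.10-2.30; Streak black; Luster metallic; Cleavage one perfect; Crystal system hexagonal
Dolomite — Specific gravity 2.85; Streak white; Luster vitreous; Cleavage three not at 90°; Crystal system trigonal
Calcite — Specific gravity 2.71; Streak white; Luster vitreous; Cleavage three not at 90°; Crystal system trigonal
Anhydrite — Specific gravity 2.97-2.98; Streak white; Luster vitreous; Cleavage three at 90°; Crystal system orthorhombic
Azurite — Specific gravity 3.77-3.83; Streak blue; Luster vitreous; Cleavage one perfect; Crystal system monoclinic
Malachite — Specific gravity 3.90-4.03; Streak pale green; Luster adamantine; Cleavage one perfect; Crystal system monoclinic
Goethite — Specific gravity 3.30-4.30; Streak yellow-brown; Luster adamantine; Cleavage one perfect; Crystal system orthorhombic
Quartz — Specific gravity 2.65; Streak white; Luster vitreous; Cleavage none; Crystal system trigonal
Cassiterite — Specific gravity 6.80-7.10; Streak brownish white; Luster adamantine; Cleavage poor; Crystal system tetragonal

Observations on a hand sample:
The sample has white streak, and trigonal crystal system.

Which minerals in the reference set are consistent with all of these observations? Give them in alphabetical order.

Calcite, Dolomite, Quartz, Tourmaline

White streak — narrows the field to Barite, Tourmaline, Dolomite, Calcite, Anhydrite, Quartz.
Trigonal crystal system excludes Barite, Anhydrite.
Consistent with every observation: Calcite, Dolomite, Quartz, Tourmaline.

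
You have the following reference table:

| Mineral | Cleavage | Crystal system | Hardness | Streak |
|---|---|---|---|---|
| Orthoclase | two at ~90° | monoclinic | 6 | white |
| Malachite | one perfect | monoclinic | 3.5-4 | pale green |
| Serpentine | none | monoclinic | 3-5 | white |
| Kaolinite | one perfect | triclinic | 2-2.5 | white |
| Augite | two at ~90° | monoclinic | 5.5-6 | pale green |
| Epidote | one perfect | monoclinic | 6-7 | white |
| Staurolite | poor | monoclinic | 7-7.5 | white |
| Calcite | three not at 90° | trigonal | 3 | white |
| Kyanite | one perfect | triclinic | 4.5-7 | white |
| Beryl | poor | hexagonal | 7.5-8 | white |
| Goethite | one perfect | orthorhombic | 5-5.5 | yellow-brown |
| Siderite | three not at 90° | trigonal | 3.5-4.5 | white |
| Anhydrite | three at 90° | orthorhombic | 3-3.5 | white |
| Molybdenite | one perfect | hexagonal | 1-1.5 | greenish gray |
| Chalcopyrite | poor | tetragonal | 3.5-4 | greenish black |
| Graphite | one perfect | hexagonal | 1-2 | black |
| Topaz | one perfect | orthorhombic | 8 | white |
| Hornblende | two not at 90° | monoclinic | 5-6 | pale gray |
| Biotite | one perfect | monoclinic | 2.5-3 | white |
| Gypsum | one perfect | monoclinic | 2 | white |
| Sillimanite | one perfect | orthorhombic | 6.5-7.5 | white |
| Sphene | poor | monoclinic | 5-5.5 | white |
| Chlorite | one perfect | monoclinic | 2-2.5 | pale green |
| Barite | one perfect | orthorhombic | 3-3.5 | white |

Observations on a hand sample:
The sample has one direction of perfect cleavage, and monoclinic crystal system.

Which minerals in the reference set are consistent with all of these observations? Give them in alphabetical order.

One direction of perfect cleavage: only Malachite, Kaolinite, Epidote, Kyanite, Goethite, Molybdenite, Graphite, Topaz, Biotite, Gypsum, Sillimanite, Chlorite, Barite remain.
Monoclinic crystal system: narrows the field to Malachite, Epidote, Biotite, Gypsum, Chlorite.
Consistent with every observation: Biotite, Chlorite, Epidote, Gypsum, Malachite.

Biotite, Chlorite, Epidote, Gypsum, Malachite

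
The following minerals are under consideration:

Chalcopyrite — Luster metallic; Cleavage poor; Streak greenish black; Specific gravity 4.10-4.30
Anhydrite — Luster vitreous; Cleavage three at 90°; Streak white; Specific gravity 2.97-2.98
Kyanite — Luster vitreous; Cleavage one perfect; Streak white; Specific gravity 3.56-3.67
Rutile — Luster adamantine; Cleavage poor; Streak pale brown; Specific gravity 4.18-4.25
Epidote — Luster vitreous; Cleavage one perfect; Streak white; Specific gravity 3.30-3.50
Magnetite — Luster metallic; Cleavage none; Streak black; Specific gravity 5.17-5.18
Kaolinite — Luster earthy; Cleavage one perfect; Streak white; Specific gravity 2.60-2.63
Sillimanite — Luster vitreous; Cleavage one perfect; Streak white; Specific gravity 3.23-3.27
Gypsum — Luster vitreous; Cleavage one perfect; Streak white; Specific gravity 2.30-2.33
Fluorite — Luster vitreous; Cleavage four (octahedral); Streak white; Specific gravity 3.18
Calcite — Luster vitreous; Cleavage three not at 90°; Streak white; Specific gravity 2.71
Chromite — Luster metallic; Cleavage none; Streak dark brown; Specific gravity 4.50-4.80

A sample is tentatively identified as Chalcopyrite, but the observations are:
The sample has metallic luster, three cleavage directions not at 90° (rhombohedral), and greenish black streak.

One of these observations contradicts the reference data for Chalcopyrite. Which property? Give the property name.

Metallic luster: Chalcopyrite has metallic luster — consistent.
Three cleavage directions not at 90° (rhombohedral): Chalcopyrite has cleavage poor — inconsistent.
Greenish black streak: Chalcopyrite has greenish black streak — consistent.
Only the cleavage is inconsistent.

cleavage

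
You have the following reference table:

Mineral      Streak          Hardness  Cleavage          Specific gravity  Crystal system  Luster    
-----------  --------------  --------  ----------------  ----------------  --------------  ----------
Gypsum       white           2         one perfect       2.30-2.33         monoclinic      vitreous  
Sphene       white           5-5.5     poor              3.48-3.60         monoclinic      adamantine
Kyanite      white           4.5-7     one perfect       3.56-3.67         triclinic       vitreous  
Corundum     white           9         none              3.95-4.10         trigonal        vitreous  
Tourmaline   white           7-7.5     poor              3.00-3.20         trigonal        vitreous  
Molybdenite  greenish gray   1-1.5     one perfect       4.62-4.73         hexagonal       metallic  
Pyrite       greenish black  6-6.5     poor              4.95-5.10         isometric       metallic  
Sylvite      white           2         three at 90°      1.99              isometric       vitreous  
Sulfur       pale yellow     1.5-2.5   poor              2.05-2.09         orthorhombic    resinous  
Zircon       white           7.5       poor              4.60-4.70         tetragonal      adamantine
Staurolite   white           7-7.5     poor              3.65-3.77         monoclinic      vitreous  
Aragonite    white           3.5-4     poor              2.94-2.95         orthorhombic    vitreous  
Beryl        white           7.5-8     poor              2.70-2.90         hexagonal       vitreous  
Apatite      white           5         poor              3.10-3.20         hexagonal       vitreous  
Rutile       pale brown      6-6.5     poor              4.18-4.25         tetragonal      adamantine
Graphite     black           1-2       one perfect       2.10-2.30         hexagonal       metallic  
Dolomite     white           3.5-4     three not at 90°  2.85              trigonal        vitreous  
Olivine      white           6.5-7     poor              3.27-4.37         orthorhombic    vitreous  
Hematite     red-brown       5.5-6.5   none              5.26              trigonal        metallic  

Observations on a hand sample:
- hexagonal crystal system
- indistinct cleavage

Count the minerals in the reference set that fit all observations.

Hexagonal crystal system — only Molybdenite, Beryl, Apatite, Graphite remain.
Indistinct cleavage rules out Molybdenite, Graphite.
The minerals that satisfy all observations are Apatite, Beryl.
That is 2 minerals.

2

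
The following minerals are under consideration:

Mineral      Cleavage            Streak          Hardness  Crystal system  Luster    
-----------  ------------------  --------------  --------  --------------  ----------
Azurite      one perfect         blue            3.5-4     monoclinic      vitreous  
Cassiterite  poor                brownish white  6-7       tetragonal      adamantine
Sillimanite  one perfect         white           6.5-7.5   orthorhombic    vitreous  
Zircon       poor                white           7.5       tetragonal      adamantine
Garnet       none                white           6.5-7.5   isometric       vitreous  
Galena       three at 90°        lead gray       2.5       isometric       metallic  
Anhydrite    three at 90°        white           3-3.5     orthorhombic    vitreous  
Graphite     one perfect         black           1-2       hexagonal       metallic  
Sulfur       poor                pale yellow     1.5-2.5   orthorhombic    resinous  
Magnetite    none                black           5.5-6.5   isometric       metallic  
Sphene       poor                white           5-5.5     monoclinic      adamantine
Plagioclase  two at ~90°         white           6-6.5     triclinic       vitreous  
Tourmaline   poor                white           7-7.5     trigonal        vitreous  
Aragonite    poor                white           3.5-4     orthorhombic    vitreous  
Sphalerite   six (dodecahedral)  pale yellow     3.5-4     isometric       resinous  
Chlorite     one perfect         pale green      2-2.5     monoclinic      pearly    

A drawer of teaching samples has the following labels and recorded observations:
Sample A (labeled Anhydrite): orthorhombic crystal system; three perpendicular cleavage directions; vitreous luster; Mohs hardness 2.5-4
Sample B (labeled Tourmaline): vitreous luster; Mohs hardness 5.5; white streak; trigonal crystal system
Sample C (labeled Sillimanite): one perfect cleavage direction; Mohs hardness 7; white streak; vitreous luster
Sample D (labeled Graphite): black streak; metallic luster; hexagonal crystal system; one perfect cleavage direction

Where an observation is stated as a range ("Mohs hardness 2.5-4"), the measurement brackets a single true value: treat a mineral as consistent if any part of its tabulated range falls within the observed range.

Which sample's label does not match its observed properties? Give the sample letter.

B

Sample A: every observation is compatible with the reference values for Anhydrite.
Sample B: Mohs hardness 5.5 is outside the reference for Tourmaline (hardness 7-7.5) — mislabeled.
Sample C: every observation is compatible with the reference values for Sillimanite.
Sample D: every observation is compatible with the reference values for Graphite.
Sample B is the mislabeled one.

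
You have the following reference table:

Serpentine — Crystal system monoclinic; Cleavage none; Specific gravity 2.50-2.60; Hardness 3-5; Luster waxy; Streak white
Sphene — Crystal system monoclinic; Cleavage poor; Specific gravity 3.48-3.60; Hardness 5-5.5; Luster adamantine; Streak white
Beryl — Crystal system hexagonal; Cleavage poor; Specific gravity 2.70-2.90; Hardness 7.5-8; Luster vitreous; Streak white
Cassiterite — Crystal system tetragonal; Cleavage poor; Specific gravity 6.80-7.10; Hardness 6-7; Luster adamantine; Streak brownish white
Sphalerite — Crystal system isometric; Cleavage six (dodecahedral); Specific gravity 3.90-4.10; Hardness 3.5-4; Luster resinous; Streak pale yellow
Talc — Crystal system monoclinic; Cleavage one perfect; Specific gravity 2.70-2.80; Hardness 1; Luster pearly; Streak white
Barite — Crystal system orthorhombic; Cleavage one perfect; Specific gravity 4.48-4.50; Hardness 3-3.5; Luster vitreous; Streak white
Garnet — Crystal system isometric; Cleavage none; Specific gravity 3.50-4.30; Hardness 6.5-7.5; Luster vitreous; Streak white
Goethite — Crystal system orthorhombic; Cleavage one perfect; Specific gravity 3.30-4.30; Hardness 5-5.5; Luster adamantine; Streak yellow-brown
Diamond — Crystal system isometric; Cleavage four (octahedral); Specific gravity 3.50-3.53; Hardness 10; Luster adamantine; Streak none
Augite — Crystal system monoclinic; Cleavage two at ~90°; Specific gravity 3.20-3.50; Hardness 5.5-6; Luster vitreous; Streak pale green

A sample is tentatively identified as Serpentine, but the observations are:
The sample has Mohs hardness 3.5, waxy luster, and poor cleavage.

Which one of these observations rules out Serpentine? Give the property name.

cleavage

Mohs hardness 3.5: Serpentine has hardness 3-5 — within range.
Waxy luster: Serpentine has waxy luster — within range.
Poor cleavage: Serpentine has cleavage none — does not match.
Only the cleavage is inconsistent.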